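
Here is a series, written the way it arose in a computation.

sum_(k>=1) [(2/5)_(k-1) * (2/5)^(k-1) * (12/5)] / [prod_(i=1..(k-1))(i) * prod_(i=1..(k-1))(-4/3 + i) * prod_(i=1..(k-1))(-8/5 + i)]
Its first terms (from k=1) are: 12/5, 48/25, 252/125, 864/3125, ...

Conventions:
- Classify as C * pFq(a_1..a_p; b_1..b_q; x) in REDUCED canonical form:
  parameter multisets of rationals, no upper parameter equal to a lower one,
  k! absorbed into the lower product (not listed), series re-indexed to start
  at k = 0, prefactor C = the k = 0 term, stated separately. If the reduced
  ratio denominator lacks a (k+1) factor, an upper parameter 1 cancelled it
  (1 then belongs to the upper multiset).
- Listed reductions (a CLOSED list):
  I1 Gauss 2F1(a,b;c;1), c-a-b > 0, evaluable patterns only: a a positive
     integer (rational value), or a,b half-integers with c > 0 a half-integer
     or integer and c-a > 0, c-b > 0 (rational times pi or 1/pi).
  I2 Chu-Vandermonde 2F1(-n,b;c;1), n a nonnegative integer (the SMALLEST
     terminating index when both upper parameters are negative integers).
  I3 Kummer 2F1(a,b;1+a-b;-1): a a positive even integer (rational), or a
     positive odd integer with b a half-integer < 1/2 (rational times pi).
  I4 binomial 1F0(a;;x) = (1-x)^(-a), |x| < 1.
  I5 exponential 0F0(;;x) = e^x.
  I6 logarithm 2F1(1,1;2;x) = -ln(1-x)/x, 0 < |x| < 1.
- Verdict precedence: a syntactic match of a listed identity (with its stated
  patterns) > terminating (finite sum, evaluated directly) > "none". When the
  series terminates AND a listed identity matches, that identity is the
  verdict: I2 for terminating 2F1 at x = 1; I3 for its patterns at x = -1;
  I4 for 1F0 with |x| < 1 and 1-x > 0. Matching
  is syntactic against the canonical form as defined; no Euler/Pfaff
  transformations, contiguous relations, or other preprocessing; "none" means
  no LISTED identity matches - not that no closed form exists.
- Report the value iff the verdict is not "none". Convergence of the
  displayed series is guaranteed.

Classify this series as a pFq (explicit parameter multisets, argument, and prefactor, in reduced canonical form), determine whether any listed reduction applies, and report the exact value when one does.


Prefactor 12/5, argument 2/5: 1F2 with upper {2/5} over lower {-3/5, -1/3}. Verdict: none here - no I1-I6 shape fits x = 2/5 with lower {-3/5, -1/3}.

First insight: x = (2/5) and the lower running product (C = 12/5, x = 2/5) is a rising factorial.
Step ratio: r(k) = (2/5) * (k+2/5) / [(k-3/5) (k-1/3) (k+1)] ; factor over Q: parameters, x = (2/5), and C = 12/5.


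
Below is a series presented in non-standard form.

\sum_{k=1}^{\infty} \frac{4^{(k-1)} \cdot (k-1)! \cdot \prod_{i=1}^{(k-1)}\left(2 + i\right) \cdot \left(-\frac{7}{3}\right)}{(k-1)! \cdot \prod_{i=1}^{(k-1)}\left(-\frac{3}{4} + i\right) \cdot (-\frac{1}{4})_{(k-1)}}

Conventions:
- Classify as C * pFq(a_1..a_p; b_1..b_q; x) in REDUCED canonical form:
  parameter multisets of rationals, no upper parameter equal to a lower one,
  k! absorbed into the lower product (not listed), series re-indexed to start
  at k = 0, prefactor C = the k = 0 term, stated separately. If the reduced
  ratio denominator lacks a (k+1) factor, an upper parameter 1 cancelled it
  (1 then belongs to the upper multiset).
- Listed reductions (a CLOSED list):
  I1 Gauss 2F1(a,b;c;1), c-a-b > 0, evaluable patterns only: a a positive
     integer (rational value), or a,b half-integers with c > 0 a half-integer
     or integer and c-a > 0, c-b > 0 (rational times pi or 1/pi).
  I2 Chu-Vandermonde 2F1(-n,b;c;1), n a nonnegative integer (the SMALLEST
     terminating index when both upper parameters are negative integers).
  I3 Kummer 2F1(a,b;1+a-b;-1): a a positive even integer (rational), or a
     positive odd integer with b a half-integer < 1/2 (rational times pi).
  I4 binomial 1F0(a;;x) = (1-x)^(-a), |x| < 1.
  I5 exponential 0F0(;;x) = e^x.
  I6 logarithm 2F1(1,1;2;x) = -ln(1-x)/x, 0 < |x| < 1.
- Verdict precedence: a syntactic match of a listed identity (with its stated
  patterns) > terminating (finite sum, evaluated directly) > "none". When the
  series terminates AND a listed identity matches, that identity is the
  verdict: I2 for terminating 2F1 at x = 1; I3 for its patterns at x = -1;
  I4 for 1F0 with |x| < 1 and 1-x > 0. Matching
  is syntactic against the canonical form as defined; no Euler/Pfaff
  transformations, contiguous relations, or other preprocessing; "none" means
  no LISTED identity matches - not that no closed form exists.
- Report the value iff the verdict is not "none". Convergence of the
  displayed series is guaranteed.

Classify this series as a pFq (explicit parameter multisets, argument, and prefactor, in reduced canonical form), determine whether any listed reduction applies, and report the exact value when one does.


The tell: with t_0 = -\frac{7}{3}, the lower running product (C = -7/3, x = 4) is a rising factorial.
Adjacent-term ratio: r(k) = 4 * (k+1) (k+3) / [(k-\frac{1}{4}) (k+\frac{1}{4}) (k+1)] - rational; roots negated = parameters, x = 4, C = -\frac{7}{3}.

With C = -\frac{7}{3}: the canonical form is 2F2(1, 3; -\frac{1}{4}, \frac{1}{4}; 4). Verdict: none (x = 4): each listed identity misses the multisets {1, 3} ; {-\frac{1}{4}, \frac{1}{4}}.


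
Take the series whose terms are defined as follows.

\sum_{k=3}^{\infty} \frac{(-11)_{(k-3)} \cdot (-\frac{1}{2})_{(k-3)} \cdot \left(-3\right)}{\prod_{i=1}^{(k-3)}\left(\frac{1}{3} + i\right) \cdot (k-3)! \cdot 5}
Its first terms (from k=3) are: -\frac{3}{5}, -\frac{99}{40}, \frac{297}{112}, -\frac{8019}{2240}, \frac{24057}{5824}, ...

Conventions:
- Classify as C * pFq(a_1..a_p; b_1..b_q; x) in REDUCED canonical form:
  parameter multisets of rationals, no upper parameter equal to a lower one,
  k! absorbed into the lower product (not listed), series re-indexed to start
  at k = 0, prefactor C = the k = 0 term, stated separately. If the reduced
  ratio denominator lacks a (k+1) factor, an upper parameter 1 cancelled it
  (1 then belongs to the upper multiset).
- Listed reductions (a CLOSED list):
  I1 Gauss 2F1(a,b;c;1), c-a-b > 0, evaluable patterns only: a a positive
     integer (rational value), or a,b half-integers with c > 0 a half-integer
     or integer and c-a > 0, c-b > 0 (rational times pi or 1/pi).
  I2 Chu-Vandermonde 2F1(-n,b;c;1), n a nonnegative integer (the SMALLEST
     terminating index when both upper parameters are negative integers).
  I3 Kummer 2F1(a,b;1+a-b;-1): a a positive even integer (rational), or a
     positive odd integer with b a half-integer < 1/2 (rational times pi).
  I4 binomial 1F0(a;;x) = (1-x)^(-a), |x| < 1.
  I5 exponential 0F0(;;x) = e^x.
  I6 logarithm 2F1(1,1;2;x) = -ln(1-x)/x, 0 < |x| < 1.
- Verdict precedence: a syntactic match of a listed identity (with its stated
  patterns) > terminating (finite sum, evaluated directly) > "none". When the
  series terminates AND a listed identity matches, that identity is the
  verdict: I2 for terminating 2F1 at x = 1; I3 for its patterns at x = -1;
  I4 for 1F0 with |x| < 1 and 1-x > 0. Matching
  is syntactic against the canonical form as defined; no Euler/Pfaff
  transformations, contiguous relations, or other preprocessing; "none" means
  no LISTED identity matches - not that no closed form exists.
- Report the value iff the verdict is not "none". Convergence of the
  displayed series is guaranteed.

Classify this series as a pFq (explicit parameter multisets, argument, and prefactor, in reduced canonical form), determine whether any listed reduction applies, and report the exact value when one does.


Classification (C = -\frac{3}{5}): 2F1 with upper {-11, -\frac{1}{2}}, lower {\frac{4}{3}}, argument x = 1. Verdict: the Chu-Vandermonde identity I2 applies (terminating 2F1 at x = 1 with n = 11, b = -1/2, c = \frac{4}{3}). Its exact value is -\frac{856081344759}{432327884800}.

Structural cue: from the first term -\frac{3}{5}: the lower running product (C = -3/5, x = 1) is a rising factorial.
Ratio: r(k) = 1 * (k-11) (k-\frac{1}{2}) / [(k+\frac{4}{3}) (k+1)] - rational; roots negated = parameters, x = 1, C = -\frac{3}{5}.


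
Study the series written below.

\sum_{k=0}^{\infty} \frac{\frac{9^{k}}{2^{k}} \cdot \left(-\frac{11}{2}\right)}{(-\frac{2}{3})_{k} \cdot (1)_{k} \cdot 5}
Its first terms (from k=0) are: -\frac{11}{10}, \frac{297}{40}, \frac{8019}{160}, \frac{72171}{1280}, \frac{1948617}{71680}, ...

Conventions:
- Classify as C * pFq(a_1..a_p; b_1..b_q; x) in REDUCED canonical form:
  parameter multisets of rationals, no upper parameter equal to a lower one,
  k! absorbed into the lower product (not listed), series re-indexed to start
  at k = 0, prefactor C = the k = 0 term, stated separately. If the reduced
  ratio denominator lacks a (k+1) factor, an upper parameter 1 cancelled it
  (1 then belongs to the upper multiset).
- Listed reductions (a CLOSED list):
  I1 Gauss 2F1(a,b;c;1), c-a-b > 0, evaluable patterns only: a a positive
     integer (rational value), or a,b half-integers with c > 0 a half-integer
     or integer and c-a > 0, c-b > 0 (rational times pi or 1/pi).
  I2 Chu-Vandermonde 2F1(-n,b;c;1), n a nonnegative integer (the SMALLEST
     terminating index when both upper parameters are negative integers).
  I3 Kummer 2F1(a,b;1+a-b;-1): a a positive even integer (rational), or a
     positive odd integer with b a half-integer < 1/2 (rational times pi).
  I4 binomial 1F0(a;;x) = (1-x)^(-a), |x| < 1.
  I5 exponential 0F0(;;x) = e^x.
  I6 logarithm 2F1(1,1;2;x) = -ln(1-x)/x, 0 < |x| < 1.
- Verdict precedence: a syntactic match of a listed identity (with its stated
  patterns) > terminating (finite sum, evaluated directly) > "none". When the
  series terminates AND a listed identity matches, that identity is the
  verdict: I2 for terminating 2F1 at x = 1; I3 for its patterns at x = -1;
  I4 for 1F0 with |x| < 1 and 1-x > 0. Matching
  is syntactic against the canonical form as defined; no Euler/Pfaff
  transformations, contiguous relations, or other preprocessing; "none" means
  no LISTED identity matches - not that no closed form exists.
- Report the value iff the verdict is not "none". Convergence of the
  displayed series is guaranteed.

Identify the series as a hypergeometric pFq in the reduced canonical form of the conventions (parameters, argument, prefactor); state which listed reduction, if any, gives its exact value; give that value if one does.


Canonical form: C = -\frac{11}{10} times 0F1 with upper {-}, lower {-\frac{2}{3}}, x = \frac{9}{2}. Verdict: none. Every listed pattern misses the 0F1 form at \frac{9}{2}, upper {-}.

First insight: with t_0 = -\frac{11}{10}, (1)_k (C = -11/10) is k! itself.
Step ratio: r(k) = \frac{9}{2} * 1 / [(k-\frac{2}{3}) (k+1)] ; factor over Q: parameters, x = \frac{9}{2}, and C = -\frac{11}{10}.


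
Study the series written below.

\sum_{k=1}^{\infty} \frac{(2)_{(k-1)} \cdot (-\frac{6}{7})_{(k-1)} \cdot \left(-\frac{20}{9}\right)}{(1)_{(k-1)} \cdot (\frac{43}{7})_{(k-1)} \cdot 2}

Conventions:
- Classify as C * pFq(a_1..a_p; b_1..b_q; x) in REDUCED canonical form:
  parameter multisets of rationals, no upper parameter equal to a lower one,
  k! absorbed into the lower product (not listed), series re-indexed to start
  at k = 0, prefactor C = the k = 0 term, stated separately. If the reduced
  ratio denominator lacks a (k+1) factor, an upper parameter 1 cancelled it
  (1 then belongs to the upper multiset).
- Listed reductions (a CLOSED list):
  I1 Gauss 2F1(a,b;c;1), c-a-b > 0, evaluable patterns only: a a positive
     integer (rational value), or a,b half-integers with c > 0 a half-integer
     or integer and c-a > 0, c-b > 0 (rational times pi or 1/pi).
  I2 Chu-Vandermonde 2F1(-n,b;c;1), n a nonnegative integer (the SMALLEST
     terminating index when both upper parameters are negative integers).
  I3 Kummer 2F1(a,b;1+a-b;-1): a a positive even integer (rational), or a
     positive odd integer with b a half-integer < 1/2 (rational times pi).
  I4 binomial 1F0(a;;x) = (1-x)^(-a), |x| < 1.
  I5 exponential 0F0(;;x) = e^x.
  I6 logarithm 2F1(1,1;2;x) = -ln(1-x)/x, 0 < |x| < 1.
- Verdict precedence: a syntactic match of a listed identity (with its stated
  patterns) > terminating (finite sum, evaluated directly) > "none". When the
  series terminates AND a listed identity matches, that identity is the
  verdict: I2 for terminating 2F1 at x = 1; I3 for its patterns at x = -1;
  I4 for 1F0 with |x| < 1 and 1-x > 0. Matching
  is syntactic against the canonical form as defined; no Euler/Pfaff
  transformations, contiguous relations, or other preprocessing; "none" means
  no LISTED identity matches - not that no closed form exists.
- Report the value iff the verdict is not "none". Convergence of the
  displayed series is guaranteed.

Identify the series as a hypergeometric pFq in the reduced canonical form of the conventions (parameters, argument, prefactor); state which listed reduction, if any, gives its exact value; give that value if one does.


Structural cue: t_0 = -\frac{10}{9} here, and the constant factors (C = -10/9, x = 1) combine into one prefactor.
Ratio: r(k) = 1 * (k-\frac{6}{7}) (k+2) / [(k+\frac{43}{7}) (k+1)] - rational in k. x = 1; t_0 = -\frac{10}{9}; negate the roots.

Prefactor -\frac{10}{9}, argument 1: 2F1 with upper {-\frac{6}{7}, 2} over lower {\frac{43}{7}}. Verdict: the Gauss summation I1 applies (x = 1: the Gamma ratio telescopes since c-a-b = 5 > 0 and a = 2 in Z>0). Sum: -\frac{116}{147}.


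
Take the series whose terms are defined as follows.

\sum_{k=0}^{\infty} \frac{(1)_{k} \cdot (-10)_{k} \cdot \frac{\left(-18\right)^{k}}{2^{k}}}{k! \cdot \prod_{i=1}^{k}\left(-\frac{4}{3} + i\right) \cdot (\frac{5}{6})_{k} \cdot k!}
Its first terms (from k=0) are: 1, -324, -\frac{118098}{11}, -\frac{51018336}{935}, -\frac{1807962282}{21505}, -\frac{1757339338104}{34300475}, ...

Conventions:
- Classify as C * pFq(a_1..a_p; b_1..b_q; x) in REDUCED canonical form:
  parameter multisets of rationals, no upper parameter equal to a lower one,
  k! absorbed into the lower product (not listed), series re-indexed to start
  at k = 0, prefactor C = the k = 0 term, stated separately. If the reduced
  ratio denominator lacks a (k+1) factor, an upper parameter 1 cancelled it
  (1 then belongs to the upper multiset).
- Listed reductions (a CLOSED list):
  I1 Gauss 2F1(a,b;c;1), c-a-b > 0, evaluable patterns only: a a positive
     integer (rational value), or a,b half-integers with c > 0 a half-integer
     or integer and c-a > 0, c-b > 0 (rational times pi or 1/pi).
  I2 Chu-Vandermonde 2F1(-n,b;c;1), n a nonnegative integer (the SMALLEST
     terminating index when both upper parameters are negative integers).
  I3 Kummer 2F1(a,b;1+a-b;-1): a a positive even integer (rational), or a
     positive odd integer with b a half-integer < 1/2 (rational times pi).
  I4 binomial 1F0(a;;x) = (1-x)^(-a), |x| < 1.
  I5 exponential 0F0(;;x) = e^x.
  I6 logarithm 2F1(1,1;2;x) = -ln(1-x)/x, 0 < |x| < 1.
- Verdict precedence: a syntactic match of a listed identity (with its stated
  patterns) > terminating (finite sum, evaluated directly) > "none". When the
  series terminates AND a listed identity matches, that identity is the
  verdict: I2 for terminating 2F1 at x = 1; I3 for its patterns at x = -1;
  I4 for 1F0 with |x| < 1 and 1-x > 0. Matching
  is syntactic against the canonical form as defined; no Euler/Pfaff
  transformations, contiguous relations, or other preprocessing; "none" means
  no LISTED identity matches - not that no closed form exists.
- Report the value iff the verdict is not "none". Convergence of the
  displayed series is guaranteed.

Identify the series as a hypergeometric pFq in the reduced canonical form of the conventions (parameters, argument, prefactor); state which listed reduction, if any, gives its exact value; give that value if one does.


With C = 1: the canonical form is 1F2(-10; -\frac{1}{3}, \frac{5}{6}; -9). Verdict: terminating (-10 upstairs). 11 nonzero terms in all; added directly. Value: -\frac{12144704480398119594860723}{55954895959762174375}.

The tell: x = -9 and the two k-th powers (prefactor 1) combine into one argument.
Consecutive-term ratio: r(k) = -9 * (k-10) / [(k-\frac{1}{3}) (k+\frac{5}{6}) (k+1)] - rational in k. x = -9; t_0 = 1; negate the roots.


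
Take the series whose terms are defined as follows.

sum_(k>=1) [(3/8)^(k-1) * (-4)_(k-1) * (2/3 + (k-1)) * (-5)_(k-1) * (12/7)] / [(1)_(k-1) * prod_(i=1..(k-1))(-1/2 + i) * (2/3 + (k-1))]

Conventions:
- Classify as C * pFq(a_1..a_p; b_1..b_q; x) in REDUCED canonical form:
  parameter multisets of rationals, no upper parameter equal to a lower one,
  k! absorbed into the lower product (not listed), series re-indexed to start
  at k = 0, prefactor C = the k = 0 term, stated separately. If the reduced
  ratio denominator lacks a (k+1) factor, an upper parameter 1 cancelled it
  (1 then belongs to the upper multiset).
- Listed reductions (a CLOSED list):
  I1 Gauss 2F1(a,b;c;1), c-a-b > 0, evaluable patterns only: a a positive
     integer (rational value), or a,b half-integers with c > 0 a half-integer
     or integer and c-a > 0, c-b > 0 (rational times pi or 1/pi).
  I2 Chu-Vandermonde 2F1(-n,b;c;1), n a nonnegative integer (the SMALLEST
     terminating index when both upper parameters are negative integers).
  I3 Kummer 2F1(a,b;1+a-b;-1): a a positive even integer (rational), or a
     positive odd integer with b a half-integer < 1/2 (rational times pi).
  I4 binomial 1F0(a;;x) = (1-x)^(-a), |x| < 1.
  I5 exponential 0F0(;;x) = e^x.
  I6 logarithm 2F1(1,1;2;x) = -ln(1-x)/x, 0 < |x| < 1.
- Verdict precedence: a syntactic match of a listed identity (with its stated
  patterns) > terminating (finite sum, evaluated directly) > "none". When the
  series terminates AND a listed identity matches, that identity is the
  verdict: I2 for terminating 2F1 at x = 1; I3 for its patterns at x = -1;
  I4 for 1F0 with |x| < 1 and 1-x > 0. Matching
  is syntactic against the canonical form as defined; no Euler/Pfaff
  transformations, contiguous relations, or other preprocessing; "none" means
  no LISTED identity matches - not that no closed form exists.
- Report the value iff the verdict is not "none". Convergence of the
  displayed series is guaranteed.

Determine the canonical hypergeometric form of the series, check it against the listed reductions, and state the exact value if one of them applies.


x = 3/8 here; the reduced form reads 2F1, upper {-5, -4}, lower {1/2}, C = 12/7. Verdict: terminating - no listed pattern fits, but -4 in the upper list cuts the series at k = 4; direct evaluation. Exact value: 30651/392.

The tell: with t_0 = 12/7, the lower running product (C = 12/7) is a rising factorial.
Adjacent-term ratio: r(k) = (3/8) * (k-5) (k-4) / [(k+1/2) (k+1)] - rational; roots negated = parameters, x = (3/8), C = 12/7.


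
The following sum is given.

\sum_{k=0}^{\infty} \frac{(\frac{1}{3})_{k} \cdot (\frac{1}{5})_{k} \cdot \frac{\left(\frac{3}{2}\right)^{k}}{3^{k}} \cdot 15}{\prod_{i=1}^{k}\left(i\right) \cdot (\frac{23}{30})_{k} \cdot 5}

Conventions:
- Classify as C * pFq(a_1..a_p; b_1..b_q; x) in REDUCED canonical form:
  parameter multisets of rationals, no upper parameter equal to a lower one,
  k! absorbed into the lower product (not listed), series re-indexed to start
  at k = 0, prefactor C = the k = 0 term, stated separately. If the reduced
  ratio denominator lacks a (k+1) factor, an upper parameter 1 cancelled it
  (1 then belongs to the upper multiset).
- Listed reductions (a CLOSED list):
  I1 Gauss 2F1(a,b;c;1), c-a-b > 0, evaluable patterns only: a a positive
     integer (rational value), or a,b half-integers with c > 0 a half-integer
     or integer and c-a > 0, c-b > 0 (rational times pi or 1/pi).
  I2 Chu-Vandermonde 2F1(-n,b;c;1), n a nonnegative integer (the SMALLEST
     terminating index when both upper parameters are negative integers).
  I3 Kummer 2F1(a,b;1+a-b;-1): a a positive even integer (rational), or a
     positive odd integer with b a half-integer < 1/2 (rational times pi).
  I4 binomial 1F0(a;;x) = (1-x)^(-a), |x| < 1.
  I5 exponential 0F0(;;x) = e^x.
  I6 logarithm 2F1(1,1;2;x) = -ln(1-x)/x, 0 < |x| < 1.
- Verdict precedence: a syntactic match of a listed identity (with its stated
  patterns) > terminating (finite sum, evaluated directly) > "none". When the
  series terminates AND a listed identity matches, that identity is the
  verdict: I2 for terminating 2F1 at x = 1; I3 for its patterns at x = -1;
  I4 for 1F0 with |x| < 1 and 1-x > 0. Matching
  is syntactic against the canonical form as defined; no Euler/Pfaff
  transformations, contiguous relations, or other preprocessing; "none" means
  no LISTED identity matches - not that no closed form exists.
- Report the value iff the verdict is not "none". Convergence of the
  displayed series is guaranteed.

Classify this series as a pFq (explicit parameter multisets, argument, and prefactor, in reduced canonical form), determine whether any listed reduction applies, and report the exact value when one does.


Classification (C = 3): 2F1 with upper {\frac{1}{5}, \frac{1}{3}}, lower {\frac{23}{30}}, argument x = \frac{1}{2}. Verdict: none. No listed pattern accepts 2F1(\frac{1}{5}, \frac{1}{3}; \frac{23}{30}; \frac{1}{2}).

Key observation: x = \frac{1}{2} and the constant factors (prefactor 3) combine into one prefactor.
Term ratio: r(k) = \frac{1}{2} * (k+\frac{1}{5}) (k+\frac{1}{3}) / [(k+\frac{23}{30}) (k+1)] - rational in k. x = \frac{1}{2}; t_0 = 3; negate the roots.


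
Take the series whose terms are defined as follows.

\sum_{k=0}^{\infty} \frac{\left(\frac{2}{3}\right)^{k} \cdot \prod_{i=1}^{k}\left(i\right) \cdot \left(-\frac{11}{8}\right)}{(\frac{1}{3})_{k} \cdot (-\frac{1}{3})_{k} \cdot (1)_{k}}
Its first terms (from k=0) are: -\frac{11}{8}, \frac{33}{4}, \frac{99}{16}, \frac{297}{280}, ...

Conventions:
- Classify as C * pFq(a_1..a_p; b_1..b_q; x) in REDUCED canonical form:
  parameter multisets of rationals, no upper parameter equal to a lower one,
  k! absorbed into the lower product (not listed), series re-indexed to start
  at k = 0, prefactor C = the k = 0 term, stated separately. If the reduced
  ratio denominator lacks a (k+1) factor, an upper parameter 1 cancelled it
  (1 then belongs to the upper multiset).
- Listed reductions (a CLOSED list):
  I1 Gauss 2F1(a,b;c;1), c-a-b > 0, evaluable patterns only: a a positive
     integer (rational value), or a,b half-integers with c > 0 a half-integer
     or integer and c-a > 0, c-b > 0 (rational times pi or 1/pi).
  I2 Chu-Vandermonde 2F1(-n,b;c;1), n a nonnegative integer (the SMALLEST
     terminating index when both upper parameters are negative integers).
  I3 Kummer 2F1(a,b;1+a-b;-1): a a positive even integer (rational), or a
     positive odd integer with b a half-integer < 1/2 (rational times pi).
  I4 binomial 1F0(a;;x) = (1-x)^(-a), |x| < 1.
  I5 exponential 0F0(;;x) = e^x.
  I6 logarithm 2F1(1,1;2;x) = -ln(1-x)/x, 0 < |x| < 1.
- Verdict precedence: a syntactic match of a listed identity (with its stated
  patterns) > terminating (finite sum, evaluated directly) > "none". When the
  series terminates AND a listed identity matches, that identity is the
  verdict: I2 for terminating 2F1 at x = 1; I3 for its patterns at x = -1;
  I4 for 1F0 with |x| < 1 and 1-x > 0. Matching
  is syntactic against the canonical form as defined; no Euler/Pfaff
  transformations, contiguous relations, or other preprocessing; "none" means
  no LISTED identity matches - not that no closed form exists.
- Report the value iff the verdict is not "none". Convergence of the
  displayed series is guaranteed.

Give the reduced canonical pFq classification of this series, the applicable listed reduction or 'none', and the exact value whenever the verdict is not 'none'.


At argument \frac{2}{3}: a 1F2 with upper {1}, lower {-\frac{1}{3}, \frac{1}{3}}, scaled by C = -\frac{11}{8}. Verdict: none. Every listed pattern misses the 1F2 form at \frac{2}{3}, upper {1}.

The tell: with t_0 = -\frac{11}{8}, (1)_k (C = -11/8, x = 2/3) is k! itself.
Adjacent-term ratio: r(k) = \frac{2}{3} * (k+1) / [(k-\frac{1}{3}) (k+\frac{1}{3}) (k+1)] - rational in k, leading ratio \frac{2}{3}; with t_0 = -\frac{11}{8}, classification follows.


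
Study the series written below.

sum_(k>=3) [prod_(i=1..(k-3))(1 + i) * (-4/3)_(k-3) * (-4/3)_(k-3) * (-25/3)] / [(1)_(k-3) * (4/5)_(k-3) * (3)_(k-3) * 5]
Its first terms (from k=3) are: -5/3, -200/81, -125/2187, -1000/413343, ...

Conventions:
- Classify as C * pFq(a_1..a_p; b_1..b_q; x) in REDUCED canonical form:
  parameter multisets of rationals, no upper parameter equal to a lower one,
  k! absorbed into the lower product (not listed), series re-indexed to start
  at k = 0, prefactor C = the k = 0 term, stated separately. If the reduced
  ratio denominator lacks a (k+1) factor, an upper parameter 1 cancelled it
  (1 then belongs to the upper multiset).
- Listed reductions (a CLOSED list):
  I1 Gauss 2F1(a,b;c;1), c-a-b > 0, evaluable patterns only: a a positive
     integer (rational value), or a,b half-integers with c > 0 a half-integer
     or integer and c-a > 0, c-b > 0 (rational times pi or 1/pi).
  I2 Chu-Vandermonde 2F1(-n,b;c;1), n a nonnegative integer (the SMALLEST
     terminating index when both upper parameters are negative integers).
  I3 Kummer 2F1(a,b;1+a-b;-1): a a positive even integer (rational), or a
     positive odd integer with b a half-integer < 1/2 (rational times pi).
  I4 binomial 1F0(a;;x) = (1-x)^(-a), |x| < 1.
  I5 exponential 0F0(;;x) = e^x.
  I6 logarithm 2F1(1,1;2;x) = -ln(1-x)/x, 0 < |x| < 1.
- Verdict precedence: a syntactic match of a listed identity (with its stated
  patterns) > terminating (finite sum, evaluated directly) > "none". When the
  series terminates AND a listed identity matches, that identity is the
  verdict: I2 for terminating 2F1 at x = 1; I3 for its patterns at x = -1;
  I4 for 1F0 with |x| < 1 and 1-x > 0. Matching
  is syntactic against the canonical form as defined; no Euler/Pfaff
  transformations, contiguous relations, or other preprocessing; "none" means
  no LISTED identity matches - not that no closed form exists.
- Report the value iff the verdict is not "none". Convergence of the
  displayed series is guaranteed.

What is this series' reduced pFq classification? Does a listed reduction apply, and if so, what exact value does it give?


Reduced: x = 1, 3F2, upper = {-4/3, -4/3, 2}, lower = {4/5, 3}, C = -5/3. Verdict: none. A 3F2 with upper {-4/3, -4/3, 2} fits none of I1-I6 at x = 1; the sum runs forever.

First insight: x = 1 and the running product (C = -5/3, x = 1) telescopes to a rising factorial.
Consecutive-term ratio: r(k) = 1 * (k-4/3) (k-4/3) (k+2) / [(k+4/5) (k+3) (k+1)] - rational in k, leading ratio 1; with t_0 = -5/3, classification follows.


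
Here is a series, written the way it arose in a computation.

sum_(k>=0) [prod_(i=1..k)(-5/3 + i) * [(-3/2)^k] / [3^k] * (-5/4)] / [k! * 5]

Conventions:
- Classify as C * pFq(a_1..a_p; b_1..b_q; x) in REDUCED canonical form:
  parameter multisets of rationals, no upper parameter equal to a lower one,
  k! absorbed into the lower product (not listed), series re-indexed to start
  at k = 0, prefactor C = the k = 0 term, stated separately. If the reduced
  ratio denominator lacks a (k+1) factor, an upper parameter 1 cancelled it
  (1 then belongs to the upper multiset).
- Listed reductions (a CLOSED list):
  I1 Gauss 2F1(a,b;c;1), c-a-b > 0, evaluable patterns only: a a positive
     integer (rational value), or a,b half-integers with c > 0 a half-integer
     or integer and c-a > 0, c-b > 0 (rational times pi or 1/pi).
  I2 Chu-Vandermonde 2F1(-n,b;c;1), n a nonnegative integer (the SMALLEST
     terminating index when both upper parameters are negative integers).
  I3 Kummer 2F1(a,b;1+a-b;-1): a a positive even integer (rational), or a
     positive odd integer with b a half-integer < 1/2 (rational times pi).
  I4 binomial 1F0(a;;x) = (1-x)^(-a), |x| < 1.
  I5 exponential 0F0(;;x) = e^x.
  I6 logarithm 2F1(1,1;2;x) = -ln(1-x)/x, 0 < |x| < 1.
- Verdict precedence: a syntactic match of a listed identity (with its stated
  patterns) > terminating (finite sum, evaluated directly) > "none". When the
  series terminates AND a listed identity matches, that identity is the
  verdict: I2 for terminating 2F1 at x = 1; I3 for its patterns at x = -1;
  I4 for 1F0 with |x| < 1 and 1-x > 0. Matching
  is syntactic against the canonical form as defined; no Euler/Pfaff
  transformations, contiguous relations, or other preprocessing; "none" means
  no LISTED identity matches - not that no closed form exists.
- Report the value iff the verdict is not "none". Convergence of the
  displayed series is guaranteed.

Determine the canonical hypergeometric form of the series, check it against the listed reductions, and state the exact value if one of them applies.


Classification (C = -1/4): 1F0 with upper {-2/3}, lower {-}, argument x = -1/2. Verdict: the binomial series (I4) applies (the 1F0 binomial series: exponent 2/3, x = -1/2). Value: (-1/4) * (3/2)^(2/3).

Structural cue: x = (-1/2) and the two k-th powers (C = -1/4) combine into one argument.
Adjacent-term ratio: r(k) = (-1/2) * (k-2/3) / [(k+1)] ; factor over Q: parameters, x = (-1/2), and C = -1/4.


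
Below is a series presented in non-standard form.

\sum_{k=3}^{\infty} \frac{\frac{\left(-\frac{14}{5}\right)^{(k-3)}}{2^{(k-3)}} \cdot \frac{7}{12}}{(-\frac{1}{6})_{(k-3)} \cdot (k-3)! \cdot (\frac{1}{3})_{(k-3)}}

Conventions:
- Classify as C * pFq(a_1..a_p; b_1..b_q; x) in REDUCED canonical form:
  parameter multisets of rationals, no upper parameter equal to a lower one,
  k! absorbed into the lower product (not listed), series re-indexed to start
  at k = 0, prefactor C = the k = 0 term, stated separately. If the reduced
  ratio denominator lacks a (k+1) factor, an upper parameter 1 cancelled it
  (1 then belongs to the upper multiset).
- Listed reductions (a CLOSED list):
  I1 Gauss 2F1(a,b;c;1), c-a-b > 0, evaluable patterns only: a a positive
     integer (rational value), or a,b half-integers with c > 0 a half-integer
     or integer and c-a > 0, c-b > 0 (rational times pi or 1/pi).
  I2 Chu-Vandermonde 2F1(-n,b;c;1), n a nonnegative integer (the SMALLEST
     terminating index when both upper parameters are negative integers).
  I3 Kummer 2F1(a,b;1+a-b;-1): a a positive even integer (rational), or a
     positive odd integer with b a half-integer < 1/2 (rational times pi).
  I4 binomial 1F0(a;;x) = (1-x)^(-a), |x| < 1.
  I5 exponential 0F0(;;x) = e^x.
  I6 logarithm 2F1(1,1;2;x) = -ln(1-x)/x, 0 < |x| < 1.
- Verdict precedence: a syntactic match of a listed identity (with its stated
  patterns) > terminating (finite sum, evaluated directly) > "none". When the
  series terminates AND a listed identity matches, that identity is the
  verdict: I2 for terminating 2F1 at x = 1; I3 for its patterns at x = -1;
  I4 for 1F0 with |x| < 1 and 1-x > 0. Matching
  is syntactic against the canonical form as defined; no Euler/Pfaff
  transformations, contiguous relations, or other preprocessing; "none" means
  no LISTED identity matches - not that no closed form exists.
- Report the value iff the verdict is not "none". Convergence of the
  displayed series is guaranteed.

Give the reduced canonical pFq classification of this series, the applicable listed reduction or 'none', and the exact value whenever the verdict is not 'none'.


This is \frac{7}{12} * 0F2(-; -\frac{1}{6}, \frac{1}{3}; -\frac{7}{5}) in reduced canonical form. Verdict: none. A 0F2 with upper {-} fits none of I1-I6 at x = -\frac{7}{5}; the sum runs forever.

The tell: t_0 being \frac{7}{12}, the two k-th powers (C = 7/12, x = -7/5) combine into one argument.
Term ratio: r(k) = -\frac{7}{5} * 1 / [(k-\frac{1}{6}) (k+\frac{1}{3}) (k+1)] - rational; roots negated = parameters, x = -\frac{7}{5}, C = \frac{7}{12}.


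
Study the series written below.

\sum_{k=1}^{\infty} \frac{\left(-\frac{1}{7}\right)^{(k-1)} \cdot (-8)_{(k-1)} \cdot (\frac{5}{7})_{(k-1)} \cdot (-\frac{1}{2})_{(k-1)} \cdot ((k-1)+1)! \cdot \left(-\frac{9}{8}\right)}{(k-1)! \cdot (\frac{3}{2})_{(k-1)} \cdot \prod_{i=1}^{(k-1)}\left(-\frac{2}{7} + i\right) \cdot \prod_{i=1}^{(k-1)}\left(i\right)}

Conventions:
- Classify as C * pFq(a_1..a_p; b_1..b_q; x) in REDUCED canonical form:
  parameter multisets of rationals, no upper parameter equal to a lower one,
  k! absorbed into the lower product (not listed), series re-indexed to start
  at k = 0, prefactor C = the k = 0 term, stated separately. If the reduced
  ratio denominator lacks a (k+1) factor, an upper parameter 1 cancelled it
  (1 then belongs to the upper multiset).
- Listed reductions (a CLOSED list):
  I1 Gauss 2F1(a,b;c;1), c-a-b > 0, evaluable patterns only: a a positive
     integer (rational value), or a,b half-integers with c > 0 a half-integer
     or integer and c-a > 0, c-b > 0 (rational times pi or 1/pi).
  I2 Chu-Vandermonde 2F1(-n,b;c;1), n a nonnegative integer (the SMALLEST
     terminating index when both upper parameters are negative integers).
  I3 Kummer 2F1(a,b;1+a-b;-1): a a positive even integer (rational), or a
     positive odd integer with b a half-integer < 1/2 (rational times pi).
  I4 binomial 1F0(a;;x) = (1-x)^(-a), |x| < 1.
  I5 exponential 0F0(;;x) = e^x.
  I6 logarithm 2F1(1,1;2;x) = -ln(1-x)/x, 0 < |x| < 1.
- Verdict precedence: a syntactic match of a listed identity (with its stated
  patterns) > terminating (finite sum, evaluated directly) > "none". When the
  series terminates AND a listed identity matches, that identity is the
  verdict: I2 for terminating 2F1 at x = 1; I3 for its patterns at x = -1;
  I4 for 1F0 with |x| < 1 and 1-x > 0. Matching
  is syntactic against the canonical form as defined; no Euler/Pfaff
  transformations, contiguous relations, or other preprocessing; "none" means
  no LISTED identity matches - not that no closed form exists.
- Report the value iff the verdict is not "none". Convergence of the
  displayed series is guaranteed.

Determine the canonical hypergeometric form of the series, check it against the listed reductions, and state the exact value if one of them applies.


Structural cue: from the first term -\frac{9}{8}: the parameter 5/7 appears in both the upper and lower lists and cancels.
Term ratio: r(k) = -\frac{1}{7} * (k-8) (k-\frac{1}{2}) (k+2) / [(k+1) (k+\frac{3}{2}) (k+1)] ; factor over Q: parameters, x = -\frac{1}{7}, and C = -\frac{9}{8}.

This is -\frac{9}{8} * 3F2(-8, -\frac{1}{2}, 2; 1, \frac{3}{2}; -\frac{1}{7}) in reduced canonical form. Verdict: terminating. With -8 upstairs the series is a 9-term polynomial sum; evaluated term by term. Sum: -\frac{735432704}{6370105105}.


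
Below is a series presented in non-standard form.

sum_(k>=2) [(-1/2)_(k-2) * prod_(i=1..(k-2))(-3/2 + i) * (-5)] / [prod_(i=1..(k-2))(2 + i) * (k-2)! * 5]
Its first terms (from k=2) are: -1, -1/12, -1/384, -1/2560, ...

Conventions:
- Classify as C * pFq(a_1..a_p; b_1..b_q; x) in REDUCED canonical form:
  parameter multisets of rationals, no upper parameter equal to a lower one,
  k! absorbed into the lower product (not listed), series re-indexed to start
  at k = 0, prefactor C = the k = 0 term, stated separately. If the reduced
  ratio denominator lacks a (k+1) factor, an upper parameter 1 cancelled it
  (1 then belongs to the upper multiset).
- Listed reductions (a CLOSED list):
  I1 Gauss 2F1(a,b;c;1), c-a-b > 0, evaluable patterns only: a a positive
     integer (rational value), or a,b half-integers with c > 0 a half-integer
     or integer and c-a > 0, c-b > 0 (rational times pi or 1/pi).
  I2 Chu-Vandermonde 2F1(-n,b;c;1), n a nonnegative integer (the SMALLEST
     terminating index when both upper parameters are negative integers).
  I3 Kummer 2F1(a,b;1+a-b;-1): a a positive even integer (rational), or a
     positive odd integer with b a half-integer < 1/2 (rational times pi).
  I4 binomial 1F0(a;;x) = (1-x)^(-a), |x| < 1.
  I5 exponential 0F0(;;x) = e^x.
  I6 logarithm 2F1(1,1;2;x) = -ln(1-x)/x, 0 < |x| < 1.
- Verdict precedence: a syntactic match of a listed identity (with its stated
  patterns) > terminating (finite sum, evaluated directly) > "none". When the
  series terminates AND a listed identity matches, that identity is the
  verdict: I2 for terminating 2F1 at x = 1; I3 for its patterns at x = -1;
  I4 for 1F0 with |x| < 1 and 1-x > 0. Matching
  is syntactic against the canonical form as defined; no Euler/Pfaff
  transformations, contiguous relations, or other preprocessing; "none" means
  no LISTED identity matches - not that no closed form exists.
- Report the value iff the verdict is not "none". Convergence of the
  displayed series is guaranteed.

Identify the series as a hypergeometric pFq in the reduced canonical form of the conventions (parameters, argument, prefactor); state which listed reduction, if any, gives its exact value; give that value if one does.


The series (x = 1) is 2F1: upper {-1/2, -1/2}, lower {3}, prefactor -1. Verdict: Gauss (I1, half-integer pattern) applies (x = 1; upper {-1/2, -1/2} half-integers, c = 3 in the evaluable pattern). Hence: (-256/75) / pi.

First insight: from the first term -1: the running product (prefactor -1) telescopes to a rising factorial.
Adjacent-term ratio: r(k) = 1 * (k-1/2) (k-1/2) / [(k+3) (k+1)] - rational in k, leading ratio 1; with t_0 = -1, classification follows.


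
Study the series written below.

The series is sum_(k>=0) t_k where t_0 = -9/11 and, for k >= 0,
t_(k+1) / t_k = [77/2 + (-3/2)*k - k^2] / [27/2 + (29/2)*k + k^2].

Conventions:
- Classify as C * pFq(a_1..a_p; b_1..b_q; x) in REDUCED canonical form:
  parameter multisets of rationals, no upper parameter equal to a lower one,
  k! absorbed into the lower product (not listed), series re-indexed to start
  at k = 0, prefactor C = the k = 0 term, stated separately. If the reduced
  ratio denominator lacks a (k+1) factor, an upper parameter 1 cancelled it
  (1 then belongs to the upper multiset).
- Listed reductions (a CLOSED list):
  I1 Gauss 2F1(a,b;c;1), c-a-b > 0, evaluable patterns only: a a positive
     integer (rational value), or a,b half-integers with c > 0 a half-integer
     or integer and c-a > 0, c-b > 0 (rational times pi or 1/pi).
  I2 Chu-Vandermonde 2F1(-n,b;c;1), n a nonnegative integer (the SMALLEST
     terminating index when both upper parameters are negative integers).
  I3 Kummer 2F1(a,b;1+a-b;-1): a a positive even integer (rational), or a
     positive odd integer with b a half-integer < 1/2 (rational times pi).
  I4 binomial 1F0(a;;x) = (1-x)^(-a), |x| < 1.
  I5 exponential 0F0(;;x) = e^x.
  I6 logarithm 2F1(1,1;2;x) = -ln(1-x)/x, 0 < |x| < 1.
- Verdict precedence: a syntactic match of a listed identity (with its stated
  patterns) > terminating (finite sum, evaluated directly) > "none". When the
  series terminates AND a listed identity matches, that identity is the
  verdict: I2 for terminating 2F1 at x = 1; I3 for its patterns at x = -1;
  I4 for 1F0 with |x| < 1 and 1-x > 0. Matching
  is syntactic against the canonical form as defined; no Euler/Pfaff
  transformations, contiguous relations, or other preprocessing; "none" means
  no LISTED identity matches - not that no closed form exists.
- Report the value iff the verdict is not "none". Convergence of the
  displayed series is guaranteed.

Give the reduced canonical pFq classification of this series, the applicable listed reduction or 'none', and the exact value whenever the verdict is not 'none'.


Classification (C = -9/11): 2F1 with upper {-11/2, 7}, lower {27/2}, argument x = -1. Verdict: this is the Kummer evaluation I3 (x = -1; c = 27/2 equals 1+a-b for upper {-11/2, 7}: listed pattern). Its exact value is (-760543875/268435456) * pi.

Key step: with t_0 = -9/11, the expanded ratio factors over Q; C = -9/11, roots give parameters.
Adjacent-term ratio: r(k) = (-1) * (k-11/2) (k+7) / [(k+27/2) (k+1)] - rational in k. x = (-1); t_0 = -9/11; negate the roots.


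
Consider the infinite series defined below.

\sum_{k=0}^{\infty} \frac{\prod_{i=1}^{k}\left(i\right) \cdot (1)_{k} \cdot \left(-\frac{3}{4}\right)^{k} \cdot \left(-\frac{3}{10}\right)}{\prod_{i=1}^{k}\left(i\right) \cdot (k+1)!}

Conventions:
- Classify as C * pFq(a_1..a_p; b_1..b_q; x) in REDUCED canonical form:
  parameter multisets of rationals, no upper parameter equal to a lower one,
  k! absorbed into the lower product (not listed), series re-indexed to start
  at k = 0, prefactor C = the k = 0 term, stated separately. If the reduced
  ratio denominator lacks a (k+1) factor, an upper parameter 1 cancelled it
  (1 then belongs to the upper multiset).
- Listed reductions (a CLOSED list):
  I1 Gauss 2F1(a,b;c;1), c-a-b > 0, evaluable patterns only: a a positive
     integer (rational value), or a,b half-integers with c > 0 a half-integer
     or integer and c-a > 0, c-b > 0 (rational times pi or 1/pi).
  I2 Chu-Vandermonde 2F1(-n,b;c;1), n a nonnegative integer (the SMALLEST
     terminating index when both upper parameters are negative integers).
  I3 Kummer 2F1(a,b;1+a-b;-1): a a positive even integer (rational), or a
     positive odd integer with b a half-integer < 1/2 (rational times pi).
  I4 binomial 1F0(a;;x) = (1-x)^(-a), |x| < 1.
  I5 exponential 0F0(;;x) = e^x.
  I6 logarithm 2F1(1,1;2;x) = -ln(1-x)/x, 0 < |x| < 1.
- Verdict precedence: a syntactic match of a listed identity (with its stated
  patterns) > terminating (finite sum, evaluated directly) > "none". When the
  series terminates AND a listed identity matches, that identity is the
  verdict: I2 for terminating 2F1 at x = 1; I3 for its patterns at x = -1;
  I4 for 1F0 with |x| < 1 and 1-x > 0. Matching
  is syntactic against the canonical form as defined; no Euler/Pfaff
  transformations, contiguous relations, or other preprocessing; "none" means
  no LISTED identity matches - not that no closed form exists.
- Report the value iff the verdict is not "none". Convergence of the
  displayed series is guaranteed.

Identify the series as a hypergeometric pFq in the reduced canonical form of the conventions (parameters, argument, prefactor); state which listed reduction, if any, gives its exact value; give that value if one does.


x = -\frac{3}{4} here; the reduced form reads 2F1, upper {1, 1}, lower {2}, C = -\frac{3}{10}. Verdict: the I6 logarithm reduction fires (the logarithm: parameters (1,1;2), x = -\frac{3}{4}). Hence: \left(-\frac{2}{5}\right) \cdot \ln\left(\frac{7}{4}\right).

Key step: t_0 = -\frac{3}{10} here, and the denominator's factorial ratio (prefactor -3/10) is a lower Pochhammer.
Term ratio: r(k) = -\frac{3}{4} * (k+1) (k+1) / [(k+2) (k+1)] - rational; roots negated = parameters, x = -\frac{3}{4}, C = -\frac{3}{10}.
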